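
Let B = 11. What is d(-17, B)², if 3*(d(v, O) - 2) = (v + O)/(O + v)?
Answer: 49/9 ≈ 5.4444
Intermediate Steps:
d(v, O) = 7/3 (d(v, O) = 2 + ((v + O)/(O + v))/3 = 2 + ((O + v)/(O + v))/3 = 2 + (⅓)*1 = 2 + ⅓ = 7/3)
d(-17, B)² = (7/3)² = 49/9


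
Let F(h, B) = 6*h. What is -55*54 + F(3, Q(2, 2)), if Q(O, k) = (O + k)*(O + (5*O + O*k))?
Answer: -2952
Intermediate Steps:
Q(O, k) = (O + k)*(6*O + O*k)
-55*54 + F(3, Q(2, 2)) = -55*54 + 6*3 = -2970 + 18 = -2952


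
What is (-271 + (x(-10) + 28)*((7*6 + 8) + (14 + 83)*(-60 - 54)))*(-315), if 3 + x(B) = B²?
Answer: 433525365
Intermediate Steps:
x(B) = -3 + B²
(-271 + (x(-10) + 28)*((7*6 + 8) + (14 + 83)*(-60 - 54)))*(-315) = (-271 + ((-3 + (-10)²) + 28)*((7*6 + 8) + (14 + 83)*(-60 - 54)))*(-315) = (-271 + ((-3 + 100) + 28)*((42 + 8) + 97*(-114)))*(-315) = (-271 + (97 + 28)*(50 - 11058))*(-315) = (-271 + 125*(-11008))*(-315) = (-271 - 1376000)*(-315) = -1376271*(-315) = 433525365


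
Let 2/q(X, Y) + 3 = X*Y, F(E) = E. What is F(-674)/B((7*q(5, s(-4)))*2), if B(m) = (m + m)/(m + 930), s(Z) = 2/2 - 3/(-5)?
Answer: -788243/14 ≈ -56303.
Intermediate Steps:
s(Z) = 8/5 (s(Z) = 2*(½) - 3*(-⅕) = 1 + ⅗ = 8/5)
q(X, Y) = 2/(-3 + X*Y)
B(m) = 2*m/(930 + m) (B(m) = (2*m)/(930 + m) = 2*m/(930 + m))
F(-674)/B((7*q(5, s(-4)))*2) = -(783525/14 + 1685/(-3 + 5*(8/5))) = -(783525/14 + 1685/(-3 + 8)) = -674/(2*((7*(2/5))*2)/(930 + (7*(2/5))*2)) = -674/(2*((7*(2*(⅕)))*2)/(930 + (7*(2*(⅕)))*2)) = -674/(2*((7*(⅖))*2)/(930 + (7*(⅖))*2)) = -674/(2*((14/5)*2)/(930 + (14/5)*2)) = -674/(2*(28/5)/(930 + 28/5)) = -674/(2*(28/5)/(4678/5)) = -674/(2*(28/5)*(5/4678)) = -674/28/2339 = -674*2339/28 = -788243/14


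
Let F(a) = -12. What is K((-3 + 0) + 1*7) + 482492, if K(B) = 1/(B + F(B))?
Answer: 3859935/8 ≈ 4.8249e+5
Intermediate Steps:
K(B) = 1/(-12 + B) (K(B) = 1/(B - 12) = 1/(-12 + B))
K((-3 + 0) + 1*7) + 482492 = 1/(-12 + ((-3 + 0) + 1*7)) + 482492 = 1/(-12 + (-3 + 7)) + 482492 = 1/(-12 + 4) + 482492 = 1/(-8) + 482492 = -1/8 + 482492 = 3859935/8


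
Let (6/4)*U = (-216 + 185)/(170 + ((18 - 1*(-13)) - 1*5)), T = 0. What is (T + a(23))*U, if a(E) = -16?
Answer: 248/147 ≈ 1.6871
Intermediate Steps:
U = -31/294 (U = 2*((-216 + 185)/(170 + ((18 - 1*(-13)) - 1*5)))/3 = 2*(-31/(170 + ((18 + 13) - 5)))/3 = 2*(-31/(170 + (31 - 5)))/3 = 2*(-31/(170 + 26))/3 = 2*(-31/196)/3 = 2*(-31*1/196)/3 = (⅔)*(-31/196) = -31/294 ≈ -0.10544)
(T + a(23))*U = (0 - 16)*(-31/294) = -16*(-31/294) = 248/147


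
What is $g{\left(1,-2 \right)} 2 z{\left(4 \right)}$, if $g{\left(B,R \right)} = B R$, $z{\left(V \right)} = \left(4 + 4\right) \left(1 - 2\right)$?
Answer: $32$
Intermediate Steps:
$z{\left(V \right)} = -8$ ($z{\left(V \right)} = 8 \left(-1\right) = -8$)
$g{\left(1,-2 \right)} 2 z{\left(4 \right)} = 1 \left(-2\right) 2 \left(-8\right) = \left(-2\right) 2 \left(-8\right) = \left(-4\right) \left(-8\right) = 32$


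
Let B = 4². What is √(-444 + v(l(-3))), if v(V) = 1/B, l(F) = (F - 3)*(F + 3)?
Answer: I*√7103/4 ≈ 21.07*I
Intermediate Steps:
B = 16
l(F) = (-3 + F)*(3 + F)
v(V) = 1/16
√(-444 + v(l(-3))) = √(-444 + 1/16) = √(-7103/16) = I*√7103/4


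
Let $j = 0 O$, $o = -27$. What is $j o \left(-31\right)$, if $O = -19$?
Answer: $0$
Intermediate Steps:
$j = 0$ ($j = 0 \left(-19\right) = 0$)
$j o \left(-31\right) = 0 \left(-27\right) \left(-31\right) = 0 \left(-31\right) = 0$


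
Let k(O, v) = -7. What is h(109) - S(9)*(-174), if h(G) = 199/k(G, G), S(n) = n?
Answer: 10763/7 ≈ 1537.6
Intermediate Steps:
h(G) = -199/7 (h(G) = 199/(-7) = 199*(-⅐) = -199/7)
h(109) - S(9)*(-174) = -199/7 - 9*(-174) = -199/7 - 1*(-1566) = -199/7 + 1566 = 10763/7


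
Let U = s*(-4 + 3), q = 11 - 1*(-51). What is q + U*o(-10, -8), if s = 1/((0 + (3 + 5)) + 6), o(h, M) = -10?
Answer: 439/7 ≈ 62.714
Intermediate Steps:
q = 62 (q = 11 + 51 = 62)
s = 1/14 (s = 1/((0 + 8) + 6) = 1/(8 + 6) = 1/14 ≈ 0.071429)
U = -1/14 (U = (-4 + 3)/14 = (1/14)*(-1) = -1/14 ≈ -0.071429)
q + U*o(-10, -8) = 62 - 1/14*(-10) = 62 + 5/7 = 439/7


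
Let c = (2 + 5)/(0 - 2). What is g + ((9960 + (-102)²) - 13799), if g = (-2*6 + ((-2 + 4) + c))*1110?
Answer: -8420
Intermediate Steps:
c = -7/2 (c = 7/(-2) = 7*(-½) = -7/2 ≈ -3.5000)
g = -14985 (g = (-2*6 + ((-2 + 4) - 7/2))*1110 = (-12 + (2 - 7/2))*1110 = (-12 - 3/2)*1110 = -27/2*1110 = -14985)
g + ((9960 + (-102)²) - 13799) = -14985 + ((9960 + (-102)²) - 13799) = -14985 + ((9960 + 10404) - 13799) = -14985 + (20364 - 13799) = -14985 + 6565 = -8420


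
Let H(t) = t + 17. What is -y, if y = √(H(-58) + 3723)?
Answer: -√3682 ≈ -60.680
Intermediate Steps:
H(t) = 17 + t
y = √3682 (y = √((17 - 58) + 3723) = √(-41 + 3723) = √3682 ≈ 60.680)
-y = -√3682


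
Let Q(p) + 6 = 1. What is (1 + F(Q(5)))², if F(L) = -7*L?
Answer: 1296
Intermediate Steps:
Q(p) = -5 (Q(p) = -6 + 1 = -5)
(1 + F(Q(5)))² = (1 - 7*(-5))² = (1 + 35)² = 36² = 1296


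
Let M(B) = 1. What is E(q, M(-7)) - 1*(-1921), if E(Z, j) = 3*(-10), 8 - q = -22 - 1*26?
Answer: 1891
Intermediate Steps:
q = 56 (q = 8 - (-22 - 1*26) = 8 - (-22 - 26) = 8 - 1*(-48) = 8 + 48 = 56)
E(Z, j) = -30
E(q, M(-7)) - 1*(-1921) = -30 - 1*(-1921) = -30 + 1921 = 1891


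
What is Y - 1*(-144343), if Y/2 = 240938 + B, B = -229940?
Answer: 166339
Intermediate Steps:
Y = 21996 (Y = 2*(240938 - 229940) = 2*10998 = 21996)
Y - 1*(-144343) = 21996 - 1*(-144343) = 21996 + 144343 = 166339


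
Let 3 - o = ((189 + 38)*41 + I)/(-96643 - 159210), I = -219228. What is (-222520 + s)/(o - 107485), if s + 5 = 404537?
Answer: -46568316236/27499802067 ≈ -1.6934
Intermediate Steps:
s = 404532 (s = -5 + 404537 = 404532)
o = 557638/255853 (o = 3 - ((189 + 38)*41 - 219228)/(-96643 - 159210) = 3 - (227*41 - 219228)/(-255853) = 3 - (9307 - 219228)*(-1)/255853 = 3 - (-209921)*(-1)/255853 = 3 - 1*209921/255853 = 3 - 209921/255853 = 557638/255853 ≈ 2.1795)
(-222520 + s)/(o - 107485) = (-222520 + 404532)/(557638/255853 - 107485) = 182012/(-27499802067/255853) = 182012*(-255853/27499802067) = -46568316236/27499802067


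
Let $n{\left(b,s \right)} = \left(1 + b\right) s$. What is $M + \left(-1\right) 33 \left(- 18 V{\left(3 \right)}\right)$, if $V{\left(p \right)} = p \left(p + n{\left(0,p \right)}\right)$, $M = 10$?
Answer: $10702$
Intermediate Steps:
$n{\left(b,s \right)} = s \left(1 + b\right)$
$V{\left(p \right)} = 2 p^{2}$ ($V{\left(p \right)} = p \left(p + p \left(1 + 0\right)\right) = p \left(p + p 1\right) = p \left(p + p\right) = p 2 p = 2 p^{2}$)
$M + \left(-1\right) 33 \left(- 18 V{\left(3 \right)}\right) = 10 + \left(-1\right) 33 \left(- 18 \cdot 2 \cdot 3^{2}\right) = 10 - 33 \left(- 18 \cdot 2 \cdot 9\right) = 10 - 33 \left(\left(-18\right) 18\right) = 10 - -10692 = 10 + 10692 = 10702$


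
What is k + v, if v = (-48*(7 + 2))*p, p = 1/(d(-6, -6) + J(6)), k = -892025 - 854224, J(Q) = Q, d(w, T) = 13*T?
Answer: -1746243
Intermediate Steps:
k = -1746249
p = -1/72 (p = 1/(13*(-6) + 6) = 1/(-78 + 6) = 1/(-72) = -1/72 ≈ -0.013889)
v = 6 (v = -48*(7 + 2)*(-1/72) = -48*9*(-1/72) = -432*(-1/72) = 6)
k + v = -1746249 + 6 = -1746243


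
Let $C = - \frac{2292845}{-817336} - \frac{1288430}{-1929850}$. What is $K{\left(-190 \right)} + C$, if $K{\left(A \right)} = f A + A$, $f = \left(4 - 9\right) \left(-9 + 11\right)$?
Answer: $\frac{20790171394321}{12133352920} \approx 1713.5$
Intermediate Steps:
$f = -10$ ($f = \left(-5\right) 2 = -10$)
$K{\left(A \right)} = - 9 A$ ($K{\left(A \right)} = - 10 A + A = - 9 A$)
$C = \frac{42137901121}{12133352920}$ ($C = \left(-2292845\right) \left(- \frac{1}{817336}\right) - - \frac{9911}{14845} = \frac{2292845}{817336} + \frac{9911}{14845} = \frac{42137901121}{12133352920} \approx 3.4729$)
$K{\left(-190 \right)} + C = \left(-9\right) \left(-190\right) + \frac{42137901121}{12133352920} = 1710 + \frac{42137901121}{12133352920} = \frac{20790171394321}{12133352920}$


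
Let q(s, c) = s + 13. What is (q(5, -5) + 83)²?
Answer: 10201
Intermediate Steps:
q(s, c) = 13 + s
(q(5, -5) + 83)² = ((13 + 5) + 83)² = (18 + 83)² = 101² = 10201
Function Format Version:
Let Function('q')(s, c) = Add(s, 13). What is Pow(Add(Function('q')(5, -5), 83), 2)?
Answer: 10201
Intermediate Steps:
Function('q')(s, c) = Add(13, s)
Pow(Add(Function('q')(5, -5), 83), 2) = Pow(Add(Add(13, 5), 83), 2) = Pow(Add(18, 83), 2) = Pow(101, 2) = 10201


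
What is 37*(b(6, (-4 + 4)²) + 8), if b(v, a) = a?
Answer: 296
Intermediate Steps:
37*(b(6, (-4 + 4)²) + 8) = 37*((-4 + 4)² + 8) = 37*(0² + 8) = 37*(0 + 8) = 37*8 = 296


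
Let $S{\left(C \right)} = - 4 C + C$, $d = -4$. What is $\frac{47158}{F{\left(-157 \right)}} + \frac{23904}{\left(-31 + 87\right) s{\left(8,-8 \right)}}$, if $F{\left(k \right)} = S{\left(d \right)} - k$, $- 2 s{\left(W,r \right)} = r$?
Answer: $\frac{456349}{1183} \approx 385.76$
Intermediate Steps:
$s{\left(W,r \right)} = - \frac{r}{2}$
$S{\left(C \right)} = - 3 C$
$F{\left(k \right)} = 12 - k$ ($F{\left(k \right)} = \left(-3\right) \left(-4\right) - k = 12 - k$)
$\frac{47158}{F{\left(-157 \right)}} + \frac{23904}{\left(-31 + 87\right) s{\left(8,-8 \right)}} = \frac{47158}{12 - -157} + \frac{23904}{\left(-31 + 87\right) \left(\left(- \frac{1}{2}\right) \left(-8\right)\right)} = \frac{47158}{12 + 157} + \frac{23904}{56 \cdot 4} = \frac{47158}{169} + \frac{23904}{224} = 47158 \cdot \frac{1}{169} + 23904 \cdot \frac{1}{224} = \frac{47158}{169} + \frac{747}{7} = \frac{456349}{1183}$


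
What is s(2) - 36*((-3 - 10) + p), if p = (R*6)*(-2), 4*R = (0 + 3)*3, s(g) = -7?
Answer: 1433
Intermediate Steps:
R = 9/4 (R = ((0 + 3)*3)/4 = (3*3)/4 = (¼)*9 = 9/4 ≈ 2.2500)
p = -27 (p = ((9/4)*6)*(-2) = (27/2)*(-2) = -27)
s(2) - 36*((-3 - 10) + p) = -7 - 36*((-3 - 10) - 27) = -7 - 36*(-13 - 27) = -7 - 36*(-40) = -7 + 1440 = 1433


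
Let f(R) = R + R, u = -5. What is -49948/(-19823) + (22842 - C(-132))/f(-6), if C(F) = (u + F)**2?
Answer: -80139703/237876 ≈ -336.90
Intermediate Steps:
f(R) = 2*R
C(F) = (-5 + F)**2
-49948/(-19823) + (22842 - C(-132))/f(-6) = -49948/(-19823) + (22842 - (-5 - 132)**2)/((2*(-6))) = -49948*(-1/19823) + (22842 - 1*(-137)**2)/(-12) = 49948/19823 + (22842 - 1*18769)*(-1/12) = 49948/19823 + (22842 - 18769)*(-1/12) = 49948/19823 + 4073*(-1/12) = 49948/19823 - 4073/12 = -80139703/237876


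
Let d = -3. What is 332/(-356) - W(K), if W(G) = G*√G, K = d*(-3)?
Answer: -2486/89 ≈ -27.933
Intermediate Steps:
K = 9 (K = -3*(-3) = 9)
W(G) = G^(3/2)
332/(-356) - W(K) = 332/(-356) - 9^(3/2) = 332*(-1/356) - 1*27 = -83/89 - 27 = -2486/89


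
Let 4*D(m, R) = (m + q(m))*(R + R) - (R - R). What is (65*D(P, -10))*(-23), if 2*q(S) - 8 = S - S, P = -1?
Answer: 22425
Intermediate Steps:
q(S) = 4 (q(S) = 4 + (S - S)/2 = 4 + (1/2)*0 = 4 + 0 = 4)
D(m, R) = R*(4 + m)/2 (D(m, R) = ((m + 4)*(R + R) - (R - R))/4 = ((4 + m)*(2*R) - 1*0)/4 = (2*R*(4 + m) + 0)/4 = (2*R*(4 + m))/4 = R*(4 + m)/2)
(65*D(P, -10))*(-23) = (65*((1/2)*(-10)*(4 - 1)))*(-23) = (65*((1/2)*(-10)*3))*(-23) = (65*(-15))*(-23) = -975*(-23) = 22425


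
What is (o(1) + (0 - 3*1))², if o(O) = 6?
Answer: 9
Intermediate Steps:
(o(1) + (0 - 3*1))² = (6 + (0 - 3*1))² = (6 + (0 - 3))² = (6 - 3)² = 3² = 9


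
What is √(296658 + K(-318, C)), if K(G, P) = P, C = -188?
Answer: √296470 ≈ 544.49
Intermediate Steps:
√(296658 + K(-318, C)) = √(296658 - 188) = √296470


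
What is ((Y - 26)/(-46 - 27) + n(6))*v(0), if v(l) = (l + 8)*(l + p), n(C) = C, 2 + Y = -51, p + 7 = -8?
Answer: -62040/73 ≈ -849.86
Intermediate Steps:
p = -15 (p = -7 - 8 = -15)
Y = -53 (Y = -2 - 51 = -53)
v(l) = (-15 + l)*(8 + l) (v(l) = (l + 8)*(l - 15) = (8 + l)*(-15 + l) = (-15 + l)*(8 + l))
((Y - 26)/(-46 - 27) + n(6))*v(0) = ((-53 - 26)/(-46 - 27) + 6)*(-120 + 0² - 7*0) = (-79/(-73) + 6)*(-120 + 0 + 0) = (-79*(-1/73) + 6)*(-120) = (79/73 + 6)*(-120) = (517/73)*(-120) = -62040/73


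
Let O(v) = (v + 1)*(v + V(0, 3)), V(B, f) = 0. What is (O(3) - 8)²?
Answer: 16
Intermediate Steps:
O(v) = v*(1 + v) (O(v) = (v + 1)*(v + 0) = (1 + v)*v = v*(1 + v))
(O(3) - 8)² = (3*(1 + 3) - 8)² = (3*4 - 8)² = (12 - 8)² = 4² = 16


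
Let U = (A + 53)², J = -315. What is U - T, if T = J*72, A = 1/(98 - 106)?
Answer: 1630449/64 ≈ 25476.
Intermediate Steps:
A = -⅛ (A = 1/(-8) = -⅛ ≈ -0.12500)
U = 178929/64 (U = (-⅛ + 53)² = (423/8)² = 178929/64 ≈ 2795.8)
T = -22680 (T = -315*72 = -22680)
U - T = 178929/64 - 1*(-22680) = 178929/64 + 22680 = 1630449/64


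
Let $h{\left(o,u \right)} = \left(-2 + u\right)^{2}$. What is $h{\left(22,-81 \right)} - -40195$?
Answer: $47084$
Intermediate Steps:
$h{\left(22,-81 \right)} - -40195 = \left(-2 - 81\right)^{2} - -40195 = \left(-83\right)^{2} + 40195 = 6889 + 40195 = 47084$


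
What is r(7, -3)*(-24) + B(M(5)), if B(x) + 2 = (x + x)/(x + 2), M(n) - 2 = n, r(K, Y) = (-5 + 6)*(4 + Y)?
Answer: -220/9 ≈ -24.444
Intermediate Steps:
r(K, Y) = 4 + Y (r(K, Y) = 1*(4 + Y) = 4 + Y)
M(n) = 2 + n
B(x) = -2 + 2*x/(2 + x) (B(x) = -2 + (x + x)/(x + 2) = -2 + (2*x)/(2 + x) = -2 + 2*x/(2 + x))
r(7, -3)*(-24) + B(M(5)) = (4 - 3)*(-24) - 4/(2 + (2 + 5)) = 1*(-24) - 4/(2 + 7) = -24 - 4/9 = -220/9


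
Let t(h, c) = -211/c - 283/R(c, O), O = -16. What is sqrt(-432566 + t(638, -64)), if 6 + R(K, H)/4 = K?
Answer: 3*I*sqrt(3768092965)/280 ≈ 657.69*I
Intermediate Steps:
R(K, H) = -24 + 4*K
t(h, c) = -283/(-24 + 4*c) - 211/c (t(h, c) = -211/c - 283/(-24 + 4*c) = -283/(-24 + 4*c) - 211/c)
sqrt(-432566 + t(638, -64)) = sqrt(-432566 + (1/4)*(5064 - 1127*(-64))/(-64*(-6 - 64))) = sqrt(-432566 + (1/4)*(-1/64)*(5064 + 72128)/(-70)) = sqrt(-432566 + (1/4)*(-1/64)*(-1/70)*77192) = sqrt(-432566 + 9649/2240) = sqrt(-968938191/2240) = 3*I*sqrt(3768092965)/280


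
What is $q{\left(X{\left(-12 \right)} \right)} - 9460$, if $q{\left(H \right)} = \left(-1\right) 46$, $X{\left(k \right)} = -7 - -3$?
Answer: $-9506$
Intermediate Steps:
$X{\left(k \right)} = -4$ ($X{\left(k \right)} = -7 + 3 = -4$)
$q{\left(H \right)} = -46$
$q{\left(X{\left(-12 \right)} \right)} - 9460 = -46 - 9460 = -9506$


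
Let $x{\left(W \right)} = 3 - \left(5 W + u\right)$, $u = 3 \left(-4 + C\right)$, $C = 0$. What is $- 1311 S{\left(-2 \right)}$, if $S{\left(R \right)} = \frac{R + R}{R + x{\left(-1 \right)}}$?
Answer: $\frac{874}{3} \approx 291.33$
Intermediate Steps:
$u = -12$ ($u = 3 \left(-4 + 0\right) = 3 \left(-4\right) = -12$)
$x{\left(W \right)} = 15 - 5 W$ ($x{\left(W \right)} = 3 - \left(5 W - 12\right) = 3 - \left(-12 + 5 W\right) = 15 - 5 W$)
$S{\left(R \right)} = \frac{2 R}{20 + R}$ ($S{\left(R \right)} = \frac{R + R}{R + \left(15 - -5\right)} = \frac{2 R}{R + \left(15 + 5\right)} = \frac{2 R}{R + 20} = \frac{2 R}{20 + R}$)
$- 1311 S{\left(-2 \right)} = - 1311 \cdot 2 \left(-2\right) \frac{1}{20 - 2} = - 1311 \cdot 2 \left(-2\right) \frac{1}{18} = \left(-1311\right) \left(- \frac{2}{9}\right) = \frac{874}{3}$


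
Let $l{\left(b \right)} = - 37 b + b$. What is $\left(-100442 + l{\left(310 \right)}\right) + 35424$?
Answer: $-76178$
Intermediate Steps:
$l{\left(b \right)} = - 36 b$
$\left(-100442 + l{\left(310 \right)}\right) + 35424 = \left(-100442 - 11160\right) + 35424 = -111602 + 35424 = -76178$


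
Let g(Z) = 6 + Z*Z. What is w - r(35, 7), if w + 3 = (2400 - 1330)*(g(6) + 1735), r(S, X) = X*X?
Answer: 1901338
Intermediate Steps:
g(Z) = 6 + Z²
r(S, X) = X²
w = 1901387 (w = -3 + (2400 - 1330)*((6 + 6²) + 1735) = -3 + 1070*((6 + 36) + 1735) = -3 + 1070*(42 + 1735) = -3 + 1070*1777 = -3 + 1901390 = 1901387)
w - r(35, 7) = 1901387 - 1*7² = 1901387 - 1*49 = 1901387 - 49 = 1901338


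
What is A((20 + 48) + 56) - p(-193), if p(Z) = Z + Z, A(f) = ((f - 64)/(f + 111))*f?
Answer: 19630/47 ≈ 417.66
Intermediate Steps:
A(f) = f*(-64 + f)/(111 + f) (A(f) = ((-64 + f)/(111 + f))*f = f*(-64 + f)/(111 + f))
p(Z) = 2*Z
A((20 + 48) + 56) - p(-193) = ((20 + 48) + 56)*(-64 + ((20 + 48) + 56))/(111 + ((20 + 48) + 56)) - 2*(-193) = (68 + 56)*(-64 + (68 + 56))/(111 + (68 + 56)) - 1*(-386) = 124*(-64 + 124)/(111 + 124) + 386 = 124*60/235 + 386 = 124*(1/235)*60 + 386 = 1488/47 + 386 = 19630/47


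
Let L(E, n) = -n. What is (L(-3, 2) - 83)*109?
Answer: -9265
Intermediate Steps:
(L(-3, 2) - 83)*109 = (-1*2 - 83)*109 = (-2 - 83)*109 = -85*109 = -9265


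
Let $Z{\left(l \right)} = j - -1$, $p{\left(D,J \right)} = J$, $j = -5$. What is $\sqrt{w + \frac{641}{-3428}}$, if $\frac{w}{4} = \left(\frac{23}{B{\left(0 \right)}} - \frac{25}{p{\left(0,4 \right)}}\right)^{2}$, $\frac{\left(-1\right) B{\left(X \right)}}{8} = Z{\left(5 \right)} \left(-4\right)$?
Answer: $\frac{3 \sqrt{55211231737}}{54848} \approx 12.852$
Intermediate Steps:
$Z{\left(l \right)} = -4$ ($Z{\left(l \right)} = -5 - -1 = -5 + 1 = -4$)
$B{\left(X \right)} = -128$ ($B{\left(X \right)} = - 8 \left(\left(-4\right) \left(-4\right)\right) = \left(-8\right) 16 = -128$)
$w = \frac{677329}{4096}$ ($w = 4 \left(\frac{23}{-128} - \frac{25}{4}\right)^{2} = 4 \left(23 \left(- \frac{1}{128}\right) - \frac{25}{4}\right)^{2} = 4 \left(- \frac{23}{128} - \frac{25}{4}\right)^{2} = 4 \left(- \frac{823}{128}\right)^{2} = 4 \cdot \frac{677329}{16384} = \frac{677329}{4096} \approx 165.36$)
$\sqrt{w + \frac{641}{-3428}} = \sqrt{\frac{677329}{4096} + \frac{641}{-3428}} = \sqrt{\frac{677329}{4096} + 641 \left(- \frac{1}{3428}\right)} = \sqrt{\frac{677329}{4096} - \frac{641}{3428}} = \sqrt{\frac{579814569}{3510272}} = \frac{3 \sqrt{55211231737}}{54848}$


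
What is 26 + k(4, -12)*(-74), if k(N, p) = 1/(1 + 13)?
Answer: 145/7 ≈ 20.714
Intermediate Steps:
k(N, p) = 1/14
26 + k(4, -12)*(-74) = 26 + (1/14)*(-74) = 26 - 37/7 = 145/7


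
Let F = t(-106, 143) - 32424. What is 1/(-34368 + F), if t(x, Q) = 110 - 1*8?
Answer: -1/66690 ≈ -1.4995e-5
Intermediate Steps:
t(x, Q) = 102 (t(x, Q) = 110 - 8 = 102)
F = -32322 (F = 102 - 32424 = -32322)
1/(-34368 + F) = 1/(-34368 - 32322) = 1/(-66690) = -1/66690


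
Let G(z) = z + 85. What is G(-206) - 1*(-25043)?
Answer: 24922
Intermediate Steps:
G(z) = 85 + z
G(-206) - 1*(-25043) = (85 - 206) - 1*(-25043) = -121 + 25043 = 24922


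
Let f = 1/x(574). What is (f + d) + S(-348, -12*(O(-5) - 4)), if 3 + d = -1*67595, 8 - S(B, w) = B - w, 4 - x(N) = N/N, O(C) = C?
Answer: -201401/3 ≈ -67134.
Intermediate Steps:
x(N) = 3 (x(N) = 4 - N/N = 4 - 1*1 = 4 - 1 = 3)
S(B, w) = 8 + w - B (S(B, w) = 8 - (B - w) = 8 + (w - B) = 8 + w - B)
d = -67598 (d = -3 - 1*67595 = -3 - 67595 = -67598)
f = ⅓ (f = 1/3 = ⅓ ≈ 0.33333)
(f + d) + S(-348, -12*(O(-5) - 4)) = (⅓ - 67598) + (8 - 12*(-5 - 4) - 1*(-348)) = -202793/3 + (8 - 12*(-9) + 348) = -202793/3 + (8 + 108 + 348) = -202793/3 + 464 = -201401/3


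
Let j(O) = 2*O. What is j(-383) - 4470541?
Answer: -4471307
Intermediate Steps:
j(-383) - 4470541 = 2*(-383) - 4470541 = -766 - 4470541 = -4471307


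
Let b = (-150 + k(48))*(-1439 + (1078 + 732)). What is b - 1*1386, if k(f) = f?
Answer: -39228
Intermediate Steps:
b = -37842 (b = (-150 + 48)*(-1439 + (1078 + 732)) = -102*(-1439 + 1810) = -102*371 = -37842)
b - 1*1386 = -37842 - 1*1386 = -37842 - 1386 = -39228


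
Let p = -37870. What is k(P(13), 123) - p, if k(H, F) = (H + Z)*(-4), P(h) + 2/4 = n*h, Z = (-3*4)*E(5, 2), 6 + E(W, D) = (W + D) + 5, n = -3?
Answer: 38316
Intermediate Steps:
E(W, D) = -1 + D + W (E(W, D) = -6 + ((W + D) + 5) = -6 + ((D + W) + 5) = -6 + (5 + D + W) = -1 + D + W)
Z = -72 (Z = (-3*4)*(-1 + 2 + 5) = -12*6 = -72)
P(h) = -1/2 - 3*h
k(H, F) = 288 - 4*H (k(H, F) = (H - 72)*(-4) = (-72 + H)*(-4) = 288 - 4*H)
k(P(13), 123) - p = (288 - 4*(-1/2 - 3*13)) - 1*(-37870) = (288 - 4*(-1/2 - 39)) + 37870 = (288 - 4*(-79/2)) + 37870 = (288 + 158) + 37870 = 446 + 37870 = 38316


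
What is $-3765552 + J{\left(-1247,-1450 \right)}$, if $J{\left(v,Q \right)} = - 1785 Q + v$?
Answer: $-1178549$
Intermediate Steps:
$J{\left(v,Q \right)} = v - 1785 Q$
$-3765552 + J{\left(-1247,-1450 \right)} = -3765552 - -2587003 = -3765552 + \left(-1247 + 2588250\right) = -3765552 + 2587003 = -1178549$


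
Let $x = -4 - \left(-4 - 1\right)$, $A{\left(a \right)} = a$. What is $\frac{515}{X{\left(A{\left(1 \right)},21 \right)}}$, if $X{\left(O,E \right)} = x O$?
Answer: $515$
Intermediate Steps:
$x = 1$ ($x = -4 - \left(-4 - 1\right) = -4 - -5 = -4 + 5 = 1$)
$X{\left(O,E \right)} = O$ ($X{\left(O,E \right)} = 1 O = O$)
$\frac{515}{X{\left(A{\left(1 \right)},21 \right)}} = \frac{515}{1} = 515 \cdot 1 = 515$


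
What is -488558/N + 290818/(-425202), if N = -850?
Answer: 51872160854/90355425 ≈ 574.09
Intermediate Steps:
-488558/N + 290818/(-425202) = -488558/(-850) + 290818/(-425202) = -488558*(-1/850) + 290818*(-1/425202) = 244279/425 - 145409/212601 = 51872160854/90355425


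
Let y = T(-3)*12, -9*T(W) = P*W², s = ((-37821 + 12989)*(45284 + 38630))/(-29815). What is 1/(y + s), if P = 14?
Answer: 29815/2078743528 ≈ 1.4343e-5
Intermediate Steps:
s = 2083752448/29815 (s = -24832*83914*(-1/29815) = -2083752448*(-1/29815) = 2083752448/29815 ≈ 69889.)
T(W) = -14*W²/9
y = -168 (y = -14/9*(-3)²*12 = -14/9*9*12 = -14*12 = -168)
1/(y + s) = 1/(-168 + 2083752448/29815) = 1/(2078743528/29815) = 29815/2078743528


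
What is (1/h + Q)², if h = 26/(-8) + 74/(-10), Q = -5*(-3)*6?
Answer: 366722500/45369 ≈ 8083.1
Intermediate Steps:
Q = 90 (Q = 15*6 = 90)
h = -213/20 (h = 26*(-⅛) + 74*(-⅒) = -13/4 - 37/5 = -213/20 ≈ -10.650)
(1/h + Q)² = (1/(-213/20) + 90)² = (-20/213 + 90)² = (19150/213)² = 366722500/45369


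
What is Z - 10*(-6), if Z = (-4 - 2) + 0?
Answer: 54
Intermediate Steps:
Z = -6 (Z = -6 + 0 = -6)
Z - 10*(-6) = -6 - 10*(-6) = -6 + 60 = 54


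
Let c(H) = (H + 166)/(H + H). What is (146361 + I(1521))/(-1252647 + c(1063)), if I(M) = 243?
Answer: -311680104/2663126293 ≈ -0.11704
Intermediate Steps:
c(H) = (166 + H)/(2*H) (c(H) = (166 + H)/((2*H)) = (166 + H)*(1/(2*H)) = (166 + H)/(2*H))
(146361 + I(1521))/(-1252647 + c(1063)) = (146361 + 243)/(-1252647 + (½)*(166 + 1063)/1063) = 146604/(-1252647 + (½)*(1/1063)*1229) = 146604/(-1252647 + 1229/2126) = 146604/(-2663126293/2126) = 146604*(-2126/2663126293) = -311680104/2663126293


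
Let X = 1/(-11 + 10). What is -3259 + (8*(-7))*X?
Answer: -3203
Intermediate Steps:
X = -1 (X = 1/(-1) = -1)
-3259 + (8*(-7))*X = -3259 + (8*(-7))*(-1) = -3259 - 56*(-1) = -3259 + 56 = -3203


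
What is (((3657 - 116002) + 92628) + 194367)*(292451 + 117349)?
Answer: 71571570000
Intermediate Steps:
(((3657 - 116002) + 92628) + 194367)*(292451 + 117349) = ((-112345 + 92628) + 194367)*409800 = (-19717 + 194367)*409800 = 174650*409800 = 71571570000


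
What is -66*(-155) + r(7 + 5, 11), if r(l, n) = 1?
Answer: 10231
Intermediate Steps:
-66*(-155) + r(7 + 5, 11) = -66*(-155) + 1 = 10230 + 1 = 10231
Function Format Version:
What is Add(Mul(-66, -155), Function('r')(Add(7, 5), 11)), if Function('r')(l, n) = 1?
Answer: 10231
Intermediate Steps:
Add(Mul(-66, -155), Function('r')(Add(7, 5), 11)) = Add(Mul(-66, -155), 1) = Add(10230, 1) = 10231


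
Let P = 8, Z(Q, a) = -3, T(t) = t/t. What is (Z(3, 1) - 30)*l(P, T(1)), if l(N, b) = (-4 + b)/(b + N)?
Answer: 11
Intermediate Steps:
T(t) = 1
l(N, b) = (-4 + b)/(N + b)
(Z(3, 1) - 30)*l(P, T(1)) = (-3 - 30)*((-4 + 1)/(8 + 1)) = -33*(-3)/9 = -11*(-3)/3 = -33*(-1/3) = 11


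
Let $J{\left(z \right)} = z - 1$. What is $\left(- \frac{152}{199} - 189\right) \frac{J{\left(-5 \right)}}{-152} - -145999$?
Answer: $\frac{2207975587}{15124} \approx 1.4599 \cdot 10^{5}$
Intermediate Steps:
$J{\left(z \right)} = -1 + z$
$\left(- \frac{152}{199} - 189\right) \frac{J{\left(-5 \right)}}{-152} - -145999 = \left(- \frac{152}{199} - 189\right) \frac{-1 - 5}{-152} - -145999 = \left(\left(-152\right) \frac{1}{199} - 189\right) \left(\left(-6\right) \left(- \frac{1}{152}\right)\right) + 145999 = \left(- \frac{152}{199} - 189\right) \frac{3}{76} + 145999 = \left(- \frac{37763}{199}\right) \frac{3}{76} + 145999 = - \frac{113289}{15124} + 145999 = \frac{2207975587}{15124}$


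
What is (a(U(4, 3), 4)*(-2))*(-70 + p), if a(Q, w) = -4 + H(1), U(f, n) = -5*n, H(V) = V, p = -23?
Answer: -558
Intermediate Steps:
a(Q, w) = -3 (a(Q, w) = -4 + 1 = -3)
(a(U(4, 3), 4)*(-2))*(-70 + p) = (-3*(-2))*(-70 - 23) = 6*(-93) = -558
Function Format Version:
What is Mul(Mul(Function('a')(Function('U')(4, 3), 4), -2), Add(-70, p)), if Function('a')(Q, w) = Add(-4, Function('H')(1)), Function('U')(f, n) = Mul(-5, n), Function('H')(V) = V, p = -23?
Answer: -558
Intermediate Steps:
Function('a')(Q, w) = -3 (Function('a')(Q, w) = Add(-4, 1) = -3)
Mul(Mul(Function('a')(Function('U')(4, 3), 4), -2), Add(-70, p)) = Mul(Mul(-3, -2), Add(-70, -23)) = Mul(6, -93) = -558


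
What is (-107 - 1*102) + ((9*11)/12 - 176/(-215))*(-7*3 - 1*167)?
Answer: -411488/215 ≈ -1913.9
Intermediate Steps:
(-107 - 1*102) + ((9*11)/12 - 176/(-215))*(-7*3 - 1*167) = (-107 - 102) + (99*(1/12) - 176*(-1/215))*(-21 - 167) = -209 + (33/4 + 176/215)*(-188) = -209 + (7799/860)*(-188) = -209 - 366553/215 = -411488/215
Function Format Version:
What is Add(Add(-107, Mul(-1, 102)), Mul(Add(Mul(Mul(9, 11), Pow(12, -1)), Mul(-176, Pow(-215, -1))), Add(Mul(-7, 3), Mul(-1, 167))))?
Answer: Rational(-411488, 215) ≈ -1913.9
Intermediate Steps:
Add(Add(-107, Mul(-1, 102)), Mul(Add(Mul(Mul(9, 11), Pow(12, -1)), Mul(-176, Pow(-215, -1))), Add(Mul(-7, 3), Mul(-1, 167)))) = Add(Add(-107, -102), Mul(Add(Mul(99, Rational(1, 12)), Mul(-176, Rational(-1, 215))), Add(-21, -167))) = Add(-209, Mul(Add(Rational(33, 4), Rational(176, 215)), -188)) = Add(-209, Mul(Rational(7799, 860), -188)) = Add(-209, Rational(-366553, 215)) = Rational(-411488, 215)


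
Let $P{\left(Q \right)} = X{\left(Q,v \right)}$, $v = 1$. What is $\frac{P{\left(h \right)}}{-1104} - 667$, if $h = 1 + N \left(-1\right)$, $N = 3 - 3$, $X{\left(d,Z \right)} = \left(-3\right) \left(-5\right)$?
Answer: $- \frac{245461}{368} \approx -667.01$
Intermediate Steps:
$X{\left(d,Z \right)} = 15$
$N = 0$
$h = 1$ ($h = 1 + 0 \left(-1\right) = 1 + 0 = 1$)
$P{\left(Q \right)} = 15$
$\frac{P{\left(h \right)}}{-1104} - 667 = \frac{1}{-1104} \cdot 15 - 667 = \left(- \frac{1}{1104}\right) 15 - 667 = - \frac{5}{368} - 667 = - \frac{245461}{368}$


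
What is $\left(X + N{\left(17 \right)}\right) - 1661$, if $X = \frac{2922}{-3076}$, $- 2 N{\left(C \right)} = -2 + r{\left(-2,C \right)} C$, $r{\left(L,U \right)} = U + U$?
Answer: $- \frac{2999023}{1538} \approx -1949.9$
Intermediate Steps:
$r{\left(L,U \right)} = 2 U$
$N{\left(C \right)} = 1 - C^{2}$ ($N{\left(C \right)} = - \frac{-2 + 2 C C}{2} = - \frac{-2 + 2 C^{2}}{2} = 1 - C^{2}$)
$X = - \frac{1461}{1538}$ ($X = 2922 \left(- \frac{1}{3076}\right) = - \frac{1461}{1538} \approx -0.94993$)
$\left(X + N{\left(17 \right)}\right) - 1661 = \left(- \frac{1461}{1538} + \left(1 - 17^{2}\right)\right) - 1661 = \left(- \frac{1461}{1538} + \left(1 - 289\right)\right) - 1661 = \left(- \frac{1461}{1538} - 288\right) - 1661 = - \frac{444405}{1538} - 1661 = - \frac{2999023}{1538}$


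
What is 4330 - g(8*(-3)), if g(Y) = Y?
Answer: 4354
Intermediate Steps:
4330 - g(8*(-3)) = 4330 - 8*(-3) = 4330 - 1*(-24) = 4330 + 24 = 4354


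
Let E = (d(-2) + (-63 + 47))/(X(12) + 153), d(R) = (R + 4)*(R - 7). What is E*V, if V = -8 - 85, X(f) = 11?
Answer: 1581/82 ≈ 19.280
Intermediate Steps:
d(R) = (-7 + R)*(4 + R) (d(R) = (4 + R)*(-7 + R) = (-7 + R)*(4 + R))
E = -17/82 (E = ((-28 + (-2)**2 - 3*(-2)) + (-63 + 47))/(11 + 153) = ((-28 + 4 + 6) - 16)/164 = (-18 - 16)*(1/164) = -34*1/164 = -17/82 ≈ -0.20732)
V = -93
E*V = -17/82*(-93) = 1581/82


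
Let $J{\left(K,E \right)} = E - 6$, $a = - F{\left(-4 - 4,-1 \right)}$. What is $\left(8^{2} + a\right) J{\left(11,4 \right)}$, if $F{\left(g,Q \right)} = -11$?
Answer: $-150$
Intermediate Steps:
$a = 11$ ($a = \left(-1\right) \left(-11\right) = 11$)
$J{\left(K,E \right)} = -6 + E$
$\left(8^{2} + a\right) J{\left(11,4 \right)} = \left(8^{2} + 11\right) \left(-6 + 4\right) = \left(64 + 11\right) \left(-2\right) = 75 \left(-2\right) = -150$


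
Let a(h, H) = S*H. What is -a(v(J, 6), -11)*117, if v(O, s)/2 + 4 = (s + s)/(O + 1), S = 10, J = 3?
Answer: 12870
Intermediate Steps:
v(O, s) = -8 + 4*s/(1 + O) (v(O, s) = -8 + 2*((s + s)/(O + 1)) = -8 + 2*((2*s)/(1 + O)) = -8 + 2*(2*s/(1 + O)) = -8 + 4*s/(1 + O))
a(h, H) = 10*H
-a(v(J, 6), -11)*117 = -10*(-11)*117 = -(-110)*117 = -1*(-12870) = 12870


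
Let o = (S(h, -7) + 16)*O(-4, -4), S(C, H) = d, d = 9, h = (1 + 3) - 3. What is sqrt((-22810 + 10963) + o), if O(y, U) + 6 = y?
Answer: I*sqrt(12097) ≈ 109.99*I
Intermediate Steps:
O(y, U) = -6 + y
h = 1 (h = 4 - 3 = 1)
S(C, H) = 9
o = -250 (o = (9 + 16)*(-6 - 4) = 25*(-10) = -250)
sqrt((-22810 + 10963) + o) = sqrt((-22810 + 10963) - 250) = sqrt(-11847 - 250) = sqrt(-12097) = I*sqrt(12097)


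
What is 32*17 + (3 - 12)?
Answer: 535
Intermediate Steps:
32*17 + (3 - 12) = 544 - 9 = 535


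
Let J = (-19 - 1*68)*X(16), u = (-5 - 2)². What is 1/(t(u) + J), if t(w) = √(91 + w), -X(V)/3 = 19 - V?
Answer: 783/612949 - 2*√35/612949 ≈ 0.0012581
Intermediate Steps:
X(V) = -57 + 3*V (X(V) = -3*(19 - V) = -57 + 3*V)
u = 49 (u = (-7)² = 49)
J = 783 (J = (-19 - 1*68)*(-57 + 3*16) = (-19 - 68)*(-57 + 48) = -87*(-9) = 783)
1/(t(u) + J) = 1/(√(91 + 49) + 783) = 1/(√140 + 783) = 1/(2*√35 + 783) = 1/(783 + 2*√35)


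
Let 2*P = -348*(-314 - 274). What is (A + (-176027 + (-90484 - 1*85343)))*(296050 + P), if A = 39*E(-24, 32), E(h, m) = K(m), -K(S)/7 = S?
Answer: -143645353580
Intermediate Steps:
K(S) = -7*S
E(h, m) = -7*m
P = 102312 (P = (-348*(-314 - 274))/2 = (-348*(-588))/2 = (½)*204624 = 102312)
A = -8736 (A = 39*(-7*32) = 39*(-224) = -8736)
(A + (-176027 + (-90484 - 1*85343)))*(296050 + P) = (-8736 + (-176027 + (-90484 - 1*85343)))*(296050 + 102312) = (-8736 + (-176027 + (-90484 - 85343)))*398362 = (-8736 + (-176027 - 175827))*398362 = (-8736 - 351854)*398362 = -360590*398362 = -143645353580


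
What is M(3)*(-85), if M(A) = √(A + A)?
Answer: -85*√6 ≈ -208.21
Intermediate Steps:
M(A) = √2*√A (M(A) = √(2*A) = √2*√A)
M(3)*(-85) = (√2*√3)*(-85) = √6*(-85) = -85*√6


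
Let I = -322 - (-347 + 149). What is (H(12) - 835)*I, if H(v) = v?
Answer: 102052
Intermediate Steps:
I = -124 (I = -322 - 1*(-198) = -322 + 198 = -124)
(H(12) - 835)*I = (12 - 835)*(-124) = -823*(-124) = 102052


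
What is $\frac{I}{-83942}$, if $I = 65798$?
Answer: $- \frac{32899}{41971} \approx -0.78385$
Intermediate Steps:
$\frac{I}{-83942} = \frac{65798}{-83942} = 65798 \left(- \frac{1}{83942}\right) = - \frac{32899}{41971}$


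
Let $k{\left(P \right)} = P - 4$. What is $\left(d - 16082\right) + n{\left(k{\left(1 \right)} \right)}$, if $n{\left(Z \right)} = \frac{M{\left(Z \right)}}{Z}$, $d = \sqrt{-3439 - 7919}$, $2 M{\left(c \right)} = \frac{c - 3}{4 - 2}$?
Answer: $- \frac{32163}{2} + 3 i \sqrt{1262} \approx -16082.0 + 106.57 i$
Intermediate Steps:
$M{\left(c \right)} = - \frac{3}{4} + \frac{c}{4}$ ($M{\left(c \right)} = \frac{\left(c - 3\right) \frac{1}{4 - 2}}{2} = \frac{\left(-3 + c\right) \frac{1}{2}}{2} = \frac{- \frac{3}{2} + \frac{c}{2}}{2} = - \frac{3}{4} + \frac{c}{4}$)
$k{\left(P \right)} = -4 + P$ ($k{\left(P \right)} = P - 4 = -4 + P$)
$d = 3 i \sqrt{1262}$ ($d = \sqrt{-11358} = 3 i \sqrt{1262} \approx 106.57 i$)
$n{\left(Z \right)} = \frac{- \frac{3}{4} + \frac{Z}{4}}{Z}$
$\left(d - 16082\right) + n{\left(k{\left(1 \right)} \right)} = \left(3 i \sqrt{1262} - 16082\right) + \frac{-3 + \left(-4 + 1\right)}{4 \left(-4 + 1\right)} = \left(-16082 + 3 i \sqrt{1262}\right) + \frac{-3 - 3}{4 \left(-3\right)} = \left(-16082 + 3 i \sqrt{1262}\right) + \frac{1}{4} \left(- \frac{1}{3}\right) \left(-6\right) = \left(-16082 + 3 i \sqrt{1262}\right) + \frac{1}{2} = - \frac{32163}{2} + 3 i \sqrt{1262}$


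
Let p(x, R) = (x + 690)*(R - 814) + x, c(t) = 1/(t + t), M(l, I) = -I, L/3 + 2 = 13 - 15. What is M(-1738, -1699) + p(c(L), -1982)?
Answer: -46258189/24 ≈ -1.9274e+6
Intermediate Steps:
L = -12 (L = -6 + 3*(13 - 15) = -6 + 3*(-2) = -6 - 6 = -12)
c(t) = 1/(2*t)
p(x, R) = x + (-814 + R)*(690 + x) (p(x, R) = (690 + x)*(-814 + R) + x = (-814 + R)*(690 + x) + x = x + (-814 + R)*(690 + x))
M(-1738, -1699) + p(c(L), -1982) = -1*(-1699) + (-561660 - 813/(2*(-12)) + 690*(-1982) - 991/(-12)) = 1699 + (-561660 - 813*(-1)/(2*12) - 1367580 - 991*(-1)/12) = 1699 + (-561660 - 813*(-1/24) - 1367580 - 1982*(-1/24)) = 1699 + (-561660 + 271/8 - 1367580 + 991/12) = 1699 - 46298965/24 = -46258189/24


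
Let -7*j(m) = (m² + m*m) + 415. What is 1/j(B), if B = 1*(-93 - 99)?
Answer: -7/74143 ≈ -9.4412e-5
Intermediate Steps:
B = -192 (B = 1*(-192) = -192)
j(m) = -415/7 - 2*m²/7 (j(m) = -((m² + m*m) + 415)/7 = -((m² + m²) + 415)/7 = -(2*m² + 415)/7 = -(415 + 2*m²)/7 = -415/7 - 2*m²/7)
1/j(B) = 1/(-415/7 - 2/7*(-192)²) = 1/(-415/7 - 2/7*36864) = 1/(-415/7 - 73728/7) = 1/(-74143/7) = -7/74143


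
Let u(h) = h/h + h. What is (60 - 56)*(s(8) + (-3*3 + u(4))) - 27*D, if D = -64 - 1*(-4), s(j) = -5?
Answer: 1584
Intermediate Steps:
u(h) = 1 + h
D = -60 (D = -64 + 4 = -60)
(60 - 56)*(s(8) + (-3*3 + u(4))) - 27*D = (60 - 56)*(-5 + (-3*3 + (1 + 4))) - 27*(-60) = 4*(-5 + (-9 + 5)) + 1620 = 4*(-5 - 4) + 1620 = 4*(-9) + 1620 = -36 + 1620 = 1584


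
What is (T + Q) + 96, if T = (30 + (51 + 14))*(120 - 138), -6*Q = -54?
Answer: -1605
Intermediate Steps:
Q = 9 (Q = -⅙*(-54) = 9)
T = -1710 (T = (30 + 65)*(-18) = 95*(-18) = -1710)
(T + Q) + 96 = (-1710 + 9) + 96 = -1701 + 96 = -1605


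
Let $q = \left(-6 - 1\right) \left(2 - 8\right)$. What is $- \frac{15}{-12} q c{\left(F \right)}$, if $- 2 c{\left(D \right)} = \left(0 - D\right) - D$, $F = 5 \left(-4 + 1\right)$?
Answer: $- \frac{1575}{2} \approx -787.5$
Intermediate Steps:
$F = -15$ ($F = 5 \left(-3\right) = -15$)
$c{\left(D \right)} = D$ ($c{\left(D \right)} = - \frac{\left(0 - D\right) - D}{2} = - \frac{- D - D}{2} = - \frac{\left(-2\right) D}{2} = D$)
$q = 42$ ($q = \left(-7\right) \left(-6\right) = 42$)
$- \frac{15}{-12} q c{\left(F \right)} = - \frac{15}{-12} \cdot 42 \left(-15\right) = \left(-15\right) \left(- \frac{1}{12}\right) 42 \left(-15\right) = \frac{5}{4} \cdot 42 \left(-15\right) = \frac{105}{2} \left(-15\right) = - \frac{1575}{2}$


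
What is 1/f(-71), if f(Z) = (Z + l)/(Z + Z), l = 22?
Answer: 142/49 ≈ 2.8980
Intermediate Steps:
f(Z) = (22 + Z)/(2*Z) (f(Z) = (Z + 22)/(Z + Z) = (22 + Z)/((2*Z)) = (22 + Z)*(1/(2*Z)) = (22 + Z)/(2*Z))
1/f(-71) = 1/((½)*(22 - 71)/(-71)) = 1/((½)*(-1/71)*(-49)) = 1/(49/142) = 142/49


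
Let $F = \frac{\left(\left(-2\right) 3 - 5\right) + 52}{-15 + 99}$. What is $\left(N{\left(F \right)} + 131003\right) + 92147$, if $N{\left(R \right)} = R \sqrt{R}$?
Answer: $223150 + \frac{41 \sqrt{861}}{3528} \approx 2.2315 \cdot 10^{5}$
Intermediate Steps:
$F = \frac{41}{84}$ ($F = \frac{\left(-6 - 5\right) + 52}{84} = \left(-11 + 52\right) \frac{1}{84} = 41 \cdot \frac{1}{84} = \frac{41}{84} \approx 0.4881$)
$N{\left(R \right)} = R^{\frac{3}{2}}$
$\left(N{\left(F \right)} + 131003\right) + 92147 = \left(\left(\frac{41}{84}\right)^{\frac{3}{2}} + 131003\right) + 92147 = \left(\frac{41 \sqrt{861}}{3528} + 131003\right) + 92147 = \left(131003 + \frac{41 \sqrt{861}}{3528}\right) + 92147 = 223150 + \frac{41 \sqrt{861}}{3528}$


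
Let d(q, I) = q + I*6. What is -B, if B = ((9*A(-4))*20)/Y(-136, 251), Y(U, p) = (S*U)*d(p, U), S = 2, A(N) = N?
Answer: 9/1921 ≈ 0.0046851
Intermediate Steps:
d(q, I) = q + 6*I
Y(U, p) = 2*U*(p + 6*U) (Y(U, p) = (2*U)*(p + 6*U) = 2*U*(p + 6*U))
B = -9/1921 (B = ((9*(-4))*20)/((2*(-136)*(251 + 6*(-136)))) = (-36*20)/((2*(-136)*(251 - 816))) = -720/(2*(-136)*(-565)) = -720/153680 = -720*1/153680 = -9/1921 ≈ -0.0046851)
-B = -1*(-9/1921) = 9/1921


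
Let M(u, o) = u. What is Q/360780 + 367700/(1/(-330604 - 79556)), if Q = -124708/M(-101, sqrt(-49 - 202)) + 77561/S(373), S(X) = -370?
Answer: -677783873807665630567/4494116200 ≈ -1.5082e+11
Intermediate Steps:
Q = 38308299/37370 (Q = -124708/(-101) + 77561/(-370) = -124708*(-1/101) + 77561*(-1/370) = 124708/101 - 77561/370 = 38308299/37370 ≈ 1025.1)
Q/360780 + 367700/(1/(-330604 - 79556)) = (38308299/37370)/360780 + 367700/(1/(-330604 - 79556)) = (38308299/37370)*(1/360780) + 367700/(1/(-410160)) = 12769433/4494116200 + 367700/(-1/410160) = 12769433/4494116200 + 367700*(-410160) = 12769433/4494116200 - 150815832000 = -677783873807665630567/4494116200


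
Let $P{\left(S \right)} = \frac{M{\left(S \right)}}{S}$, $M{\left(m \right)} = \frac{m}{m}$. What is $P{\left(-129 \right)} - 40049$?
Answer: $- \frac{5166322}{129} \approx -40049.0$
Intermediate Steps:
$M{\left(m \right)} = 1$
$P{\left(S \right)} = \frac{1}{S}$ ($P{\left(S \right)} = 1 \frac{1}{S} = \frac{1}{S}$)
$P{\left(-129 \right)} - 40049 = \frac{1}{-129} - 40049 = - \frac{1}{129} - 40049 = - \frac{5166322}{129}$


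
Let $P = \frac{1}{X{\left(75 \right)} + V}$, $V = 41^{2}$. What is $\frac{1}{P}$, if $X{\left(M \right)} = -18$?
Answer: $1663$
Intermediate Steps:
$V = 1681$
$P = \frac{1}{1663}$ ($P = \frac{1}{-18 + 1681} = \frac{1}{1663} \approx 0.00060132$)
$\frac{1}{P} = \frac{1}{\frac{1}{1663}} = 1663$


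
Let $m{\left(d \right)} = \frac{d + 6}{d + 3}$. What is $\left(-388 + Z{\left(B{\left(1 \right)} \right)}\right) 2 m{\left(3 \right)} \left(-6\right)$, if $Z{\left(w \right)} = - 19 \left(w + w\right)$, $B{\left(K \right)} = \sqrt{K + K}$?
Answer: $6984 + 684 \sqrt{2} \approx 7951.3$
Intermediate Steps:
$B{\left(K \right)} = \sqrt{2} \sqrt{K}$ ($B{\left(K \right)} = \sqrt{2 K} = \sqrt{2} \sqrt{K}$)
$m{\left(d \right)} = \frac{6 + d}{3 + d}$
$Z{\left(w \right)} = - 38 w$ ($Z{\left(w \right)} = - 19 \cdot 2 w = - 38 w$)
$\left(-388 + Z{\left(B{\left(1 \right)} \right)}\right) 2 m{\left(3 \right)} \left(-6\right) = \left(-388 - 38 \sqrt{2} \sqrt{1}\right) 2 \frac{6 + 3}{3 + 3} \left(-6\right) = \left(-388 - 38 \sqrt{2} \cdot 1\right) 2 \cdot \frac{1}{6} \cdot 9 \left(-6\right) = \left(-388 - 38 \sqrt{2}\right) 2 \cdot \frac{1}{6} \cdot 9 \left(-6\right) = \left(-388 - 38 \sqrt{2}\right) 2 \cdot \frac{3}{2} \left(-6\right) = \left(-388 - 38 \sqrt{2}\right) 3 \left(-6\right) = \left(-388 - 38 \sqrt{2}\right) \left(-18\right) = 6984 + 684 \sqrt{2}$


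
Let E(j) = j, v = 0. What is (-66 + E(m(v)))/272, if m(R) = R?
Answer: -33/136 ≈ -0.24265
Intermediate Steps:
(-66 + E(m(v)))/272 = (-66 + 0)/272 = -66*1/272 = -33/136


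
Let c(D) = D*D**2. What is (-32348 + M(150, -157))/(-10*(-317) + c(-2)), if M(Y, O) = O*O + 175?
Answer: -1254/527 ≈ -2.3795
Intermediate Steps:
M(Y, O) = 175 + O**2 (M(Y, O) = O**2 + 175 = 175 + O**2)
c(D) = D**3
(-32348 + M(150, -157))/(-10*(-317) + c(-2)) = (-32348 + (175 + (-157)**2))/(-10*(-317) + (-2)**3) = (-32348 + (175 + 24649))/(3170 - 8) = (-32348 + 24824)/3162 = -7524*1/3162 = -1254/527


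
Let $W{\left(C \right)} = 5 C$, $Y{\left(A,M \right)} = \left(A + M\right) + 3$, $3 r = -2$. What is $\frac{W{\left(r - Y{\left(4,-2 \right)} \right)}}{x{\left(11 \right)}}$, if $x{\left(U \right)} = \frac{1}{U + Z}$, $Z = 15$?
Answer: $- \frac{2210}{3} \approx -736.67$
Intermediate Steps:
$r = - \frac{2}{3}$ ($r = \frac{1}{3} \left(-2\right) = - \frac{2}{3} \approx -0.66667$)
$Y{\left(A,M \right)} = 3 + A + M$
$x{\left(U \right)} = \frac{1}{15 + U}$ ($x{\left(U \right)} = \frac{1}{U + 15} = \frac{1}{15 + U}$)
$\frac{W{\left(r - Y{\left(4,-2 \right)} \right)}}{x{\left(11 \right)}} = \frac{5 \left(- \frac{2}{3} - \left(3 + 4 - 2\right)\right)}{\frac{1}{15 + 11}} = \frac{5 \left(- \frac{2}{3} - 5\right)}{\frac{1}{26}} = 5 \left(- \frac{2}{3} - 5\right) \frac{1}{\frac{1}{26}} = 5 \left(- \frac{17}{3}\right) 26 = \left(- \frac{85}{3}\right) 26 = - \frac{2210}{3}$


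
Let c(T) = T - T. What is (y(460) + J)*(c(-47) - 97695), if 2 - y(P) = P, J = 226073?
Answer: -22041457425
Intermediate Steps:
y(P) = 2 - P
c(T) = 0
(y(460) + J)*(c(-47) - 97695) = ((2 - 1*460) + 226073)*(0 - 97695) = ((2 - 460) + 226073)*(-97695) = (-458 + 226073)*(-97695) = 225615*(-97695) = -22041457425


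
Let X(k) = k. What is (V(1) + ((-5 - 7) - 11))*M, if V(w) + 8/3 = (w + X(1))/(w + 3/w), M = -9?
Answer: 453/2 ≈ 226.50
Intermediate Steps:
V(w) = -8/3 + (1 + w)/(w + 3/w) (V(w) = -8/3 + (w + 1)/(w + 3/w) = -8/3 + (1 + w)/(w + 3/w))
(V(1) + ((-5 - 7) - 11))*M = ((-8 + 1 - 5/3*1²)/(3 + 1²) + ((-5 - 7) - 11))*(-9) = ((-8 + 1 - 5/3*1)/(3 + 1) + (-12 - 11))*(-9) = ((-8 + 1 - 5/3)/4 - 23)*(-9) = ((¼)*(-26/3) - 23)*(-9) = (-13/6 - 23)*(-9) = -151/6*(-9) = 453/2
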